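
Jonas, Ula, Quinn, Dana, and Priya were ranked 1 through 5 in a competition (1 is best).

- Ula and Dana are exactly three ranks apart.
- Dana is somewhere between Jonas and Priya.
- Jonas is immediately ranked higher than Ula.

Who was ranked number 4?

Jonas

With clues 1–2, Ula is ruled out for rank 4.
With clues 1–3, Dana, Priya, and Quinn are ruled out for rank 4.
So rank 4 is Jonas.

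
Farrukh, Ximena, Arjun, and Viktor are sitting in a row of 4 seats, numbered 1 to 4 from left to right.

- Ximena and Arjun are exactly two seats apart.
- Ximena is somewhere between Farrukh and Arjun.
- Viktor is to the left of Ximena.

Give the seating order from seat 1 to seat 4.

Arjun, Viktor, Ximena, Farrukh

From clues 1–2: Farrukh is in {1,4}.
From clues 1–3: Arjun → seat 1, Viktor → seat 2, Ximena → seat 3, Farrukh → seat 4.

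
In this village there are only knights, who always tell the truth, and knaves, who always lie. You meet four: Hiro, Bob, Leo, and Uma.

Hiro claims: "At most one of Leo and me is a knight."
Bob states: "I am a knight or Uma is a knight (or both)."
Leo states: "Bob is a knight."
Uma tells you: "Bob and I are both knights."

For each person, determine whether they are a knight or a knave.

Hiro: knight, Bob: knave, Leo: knave, Uma: knave

Consider Hiro. Suppose Hiro is a knave.
Then Hiro's own statement would have to be false, but it can't be — contradiction.
So Hiro is a knight.
Consider Bob. Suppose Bob is a knight.
Then no assignment of the remaining roles makes every statement match its speaker's type — contradiction.
So Bob is a knave.
With that fixed, Leo's statement is false, so Leo is a knave.
With that fixed, Uma's statement is false, so Uma is a knave.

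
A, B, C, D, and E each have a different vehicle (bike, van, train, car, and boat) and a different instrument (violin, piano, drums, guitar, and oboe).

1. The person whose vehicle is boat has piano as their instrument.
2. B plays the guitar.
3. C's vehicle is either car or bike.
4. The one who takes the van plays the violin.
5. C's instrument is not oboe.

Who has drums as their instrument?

C

With clues 1–2, B is impossible for the one with instrument drums.
With clues 1–5, A, D, and E are impossible for the one with instrument drums.
That leaves C.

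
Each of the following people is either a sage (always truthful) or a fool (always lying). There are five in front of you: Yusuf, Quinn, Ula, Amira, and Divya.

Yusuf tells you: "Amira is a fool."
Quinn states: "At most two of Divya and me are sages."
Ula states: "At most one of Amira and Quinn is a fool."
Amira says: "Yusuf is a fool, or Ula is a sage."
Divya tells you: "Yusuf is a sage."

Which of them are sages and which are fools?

Regardless of anyone's role, Quinn's statement is true, so Quinn is a sage.
With that fixed, Ula's statement is true, so Ula is a sage.
With that fixed, Amira's statement is true, so Amira is a sage.
With that fixed, Yusuf's statement is false, so Yusuf is a fool.
With that fixed, Divya's statement is false, so Divya is a fool.

Yusuf: fool, Quinn: sage, Ula: sage, Amira: sage, Divya: fool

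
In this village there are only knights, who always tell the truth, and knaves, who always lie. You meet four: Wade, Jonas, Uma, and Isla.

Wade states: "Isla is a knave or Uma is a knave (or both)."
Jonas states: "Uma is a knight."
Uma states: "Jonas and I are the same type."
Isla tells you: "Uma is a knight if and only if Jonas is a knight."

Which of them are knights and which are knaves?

Wade: knave, Jonas: knight, Uma: knight, Isla: knight

Consider Wade. Suppose Wade is a knight.
Then no assignment of the remaining roles makes every statement match its speaker's type — contradiction.
So Wade is a knave.
Consider Jonas. Suppose Jonas is a knave.
Then whichever role Uma has, Uma's statement has the wrong truth value — contradiction.
So Jonas is a knight.
Consider Uma. Suppose Uma is a knave.
Then Wade's statement comes out true, contradicting Wade being a knave.
So Uma is a knight.
With that fixed, Isla's statement is true, so Isla is a knight.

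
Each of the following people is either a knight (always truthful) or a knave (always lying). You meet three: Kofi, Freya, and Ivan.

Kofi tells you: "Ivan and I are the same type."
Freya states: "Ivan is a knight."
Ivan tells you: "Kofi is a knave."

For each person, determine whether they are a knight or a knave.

Consider Kofi. Suppose Kofi is a knight.
Then no assignment of the remaining roles makes every statement match its speaker's type — contradiction.
So Kofi is a knave.
With that fixed, Ivan's statement is true, so Ivan is a knight.
With that fixed, Freya's statement is true, so Freya is a knight.

Kofi: knave, Freya: knight, Ivan: knight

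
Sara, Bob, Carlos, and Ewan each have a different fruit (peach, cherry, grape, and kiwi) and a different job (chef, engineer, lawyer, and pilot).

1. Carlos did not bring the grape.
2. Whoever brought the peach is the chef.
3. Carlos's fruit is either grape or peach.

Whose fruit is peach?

Carlos

With clues 1–3, Bob, Ewan, and Sara are impossible for the one with fruit peach.
That leaves Carlos.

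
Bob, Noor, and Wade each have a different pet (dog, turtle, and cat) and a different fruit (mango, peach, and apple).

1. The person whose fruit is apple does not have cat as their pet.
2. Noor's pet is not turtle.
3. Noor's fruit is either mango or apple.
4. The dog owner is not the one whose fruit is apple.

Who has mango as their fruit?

Noor

With clues 1–4, Bob and Wade are impossible for the one with fruit mango.
That leaves Noor.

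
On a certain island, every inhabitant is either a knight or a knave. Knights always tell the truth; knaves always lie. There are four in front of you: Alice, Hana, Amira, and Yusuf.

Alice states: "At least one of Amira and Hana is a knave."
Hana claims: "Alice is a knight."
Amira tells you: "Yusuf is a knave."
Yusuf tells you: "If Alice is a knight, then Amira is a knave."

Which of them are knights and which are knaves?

Alice: knight, Hana: knight, Amira: knave, Yusuf: knight

Consider Alice. Suppose Alice is a knave.
Then no assignment of the remaining roles makes every statement match its speaker's type — contradiction.
So Alice is a knight.
With that fixed, Hana's statement is true, so Hana is a knight.
Consider Amira. Suppose Amira is a knight.
Then Alice's statement comes out false, contradicting Alice being a knight.
So Amira is a knave.
With that fixed, Yusuf's statement is true, so Yusuf is a knight.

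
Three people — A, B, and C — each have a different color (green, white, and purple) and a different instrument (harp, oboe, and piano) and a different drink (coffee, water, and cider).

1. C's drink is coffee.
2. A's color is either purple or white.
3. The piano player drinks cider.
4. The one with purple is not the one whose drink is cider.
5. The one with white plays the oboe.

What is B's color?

With clues 1–5, purple and white are impossible for B's color.
That leaves green.

green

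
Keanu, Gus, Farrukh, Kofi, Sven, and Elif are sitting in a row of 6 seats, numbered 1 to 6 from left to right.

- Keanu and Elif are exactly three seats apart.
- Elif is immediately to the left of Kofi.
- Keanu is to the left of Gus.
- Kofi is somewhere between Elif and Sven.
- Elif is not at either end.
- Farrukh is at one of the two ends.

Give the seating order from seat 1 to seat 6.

From clues 1–2: Keanu is in {1,2,4,5,6}.
From clues 1–3: Keanu is in {1,2,4,5}.
From clues 1–4: Keanu is in {1,4,5}.
From clues 1–5: Keanu is in {1,5}.
From clues 1–6: Farrukh → seat 1, Elif → seat 2, Kofi → seat 3, Sven → seat 4, Keanu → seat 5, Gus → seat 6.

Farrukh, Elif, Kofi, Sven, Keanu, Gus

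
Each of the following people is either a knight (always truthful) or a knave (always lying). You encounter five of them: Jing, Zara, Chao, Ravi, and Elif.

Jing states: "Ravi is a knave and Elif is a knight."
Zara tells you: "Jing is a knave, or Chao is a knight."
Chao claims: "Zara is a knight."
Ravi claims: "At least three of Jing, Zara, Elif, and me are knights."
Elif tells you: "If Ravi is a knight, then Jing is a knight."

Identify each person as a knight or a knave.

Jing: knight, Zara: knave, Chao: knave, Ravi: knave, Elif: knight

Consider Jing. Suppose Jing is a knave.
Then no assignment of the remaining roles makes every statement match its speaker's type — contradiction.
So Jing is a knight.
With that fixed, Elif's statement is true, so Elif is a knight.
Consider Zara. Suppose Zara is a knight.
Then no assignment of the remaining roles makes every statement match its speaker's type — contradiction.
So Zara is a knave.
With that fixed, Chao's statement is false, so Chao is a knave.
Consider Ravi. Suppose Ravi is a knight.
Then Jing's statement comes out false, contradicting Jing being a knight.
So Ravi is a knave.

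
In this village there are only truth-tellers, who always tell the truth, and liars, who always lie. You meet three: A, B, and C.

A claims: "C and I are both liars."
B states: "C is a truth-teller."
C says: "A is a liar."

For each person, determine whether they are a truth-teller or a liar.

A: liar, B: truth-teller, C: truth-teller

Consider A. Suppose A is a truth-teller.
Then A's own statement would have to be true, but it can't be — contradiction.
So A is a liar.
With that fixed, C's statement is true, so C is a truth-teller.
With that fixed, B's statement is true, so B is a truth-teller.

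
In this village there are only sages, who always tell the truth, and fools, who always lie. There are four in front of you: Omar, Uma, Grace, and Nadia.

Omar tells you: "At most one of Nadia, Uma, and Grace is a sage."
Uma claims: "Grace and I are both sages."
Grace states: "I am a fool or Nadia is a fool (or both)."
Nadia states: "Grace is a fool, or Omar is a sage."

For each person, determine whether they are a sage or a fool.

Omar: fool, Uma: sage, Grace: sage, Nadia: fool

Consider Omar. Suppose Omar is a sage.
Then no assignment of the remaining roles makes every statement match its speaker's type — contradiction.
So Omar is a fool.
Consider Uma. Suppose Uma is a fool.
Then no assignment of the remaining roles makes every statement match its speaker's type — contradiction.
So Uma is a sage.
Consider Grace. Suppose Grace is a fool.
Then Uma's statement comes out false, contradicting Uma being a sage.
So Grace is a sage.
With that fixed, Nadia's statement is false, so Nadia is a fool.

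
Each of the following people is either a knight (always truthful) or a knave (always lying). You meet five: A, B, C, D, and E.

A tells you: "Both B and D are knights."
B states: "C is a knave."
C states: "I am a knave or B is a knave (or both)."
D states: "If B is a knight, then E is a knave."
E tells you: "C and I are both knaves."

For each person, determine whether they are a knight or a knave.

A: knave, B: knave, C: knight, D: knight, E: knave

Consider A. Suppose A is a knight.
Then no assignment of the remaining roles makes every statement match its speaker's type — contradiction.
So A is a knave.
Consider B. Suppose B is a knight.
Then whichever role C has, C's statement has the wrong truth value — contradiction.
So B is a knave.
With that fixed, C's statement is true, so C is a knight.
With that fixed, D's statement is true, so D is a knight.
With that fixed, E's statement is false, so E is a knave.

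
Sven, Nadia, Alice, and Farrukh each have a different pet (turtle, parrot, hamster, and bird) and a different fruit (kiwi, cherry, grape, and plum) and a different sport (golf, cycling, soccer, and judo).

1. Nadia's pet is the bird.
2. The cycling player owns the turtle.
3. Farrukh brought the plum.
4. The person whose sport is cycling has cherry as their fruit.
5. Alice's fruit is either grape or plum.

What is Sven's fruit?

With clues 1–3, plum is impossible for Sven's fruit.
With clues 1–5, grape and kiwi are impossible for Sven's fruit.
That leaves cherry.

cherry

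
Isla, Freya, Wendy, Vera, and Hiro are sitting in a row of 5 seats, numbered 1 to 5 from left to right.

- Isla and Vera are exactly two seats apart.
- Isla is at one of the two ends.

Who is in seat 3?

Vera

With clues 1–2, Freya, Hiro, Isla, and Wendy are ruled out for seat 3.
So seat 3 is Vera.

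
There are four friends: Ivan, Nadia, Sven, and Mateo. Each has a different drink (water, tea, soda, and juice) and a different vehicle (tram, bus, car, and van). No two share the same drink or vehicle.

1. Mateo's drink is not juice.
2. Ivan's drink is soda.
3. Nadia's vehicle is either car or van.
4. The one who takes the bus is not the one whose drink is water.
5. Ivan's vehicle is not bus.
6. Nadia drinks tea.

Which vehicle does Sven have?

bus

With clues 1–6, car, tram, and van are impossible for Sven's vehicle.
That leaves bus.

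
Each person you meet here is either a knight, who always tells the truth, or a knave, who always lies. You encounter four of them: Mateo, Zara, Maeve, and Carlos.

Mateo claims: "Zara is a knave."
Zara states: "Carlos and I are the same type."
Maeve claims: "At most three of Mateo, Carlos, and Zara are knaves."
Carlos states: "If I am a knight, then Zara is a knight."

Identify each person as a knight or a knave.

Regardless of anyone's role, Maeve's statement is true, so Maeve is a knight.
Consider Mateo. Suppose Mateo is a knight.
Then no assignment of the remaining roles makes every statement match its speaker's type — contradiction.
So Mateo is a knave.
Consider Zara. Suppose Zara is a knave.
Then Mateo's statement comes out true, contradicting Mateo being a knave.
So Zara is a knight.
With that fixed, Carlos's statement is true, so Carlos is a knight.

Mateo: knave, Zara: knight, Maeve: knight, Carlos: knight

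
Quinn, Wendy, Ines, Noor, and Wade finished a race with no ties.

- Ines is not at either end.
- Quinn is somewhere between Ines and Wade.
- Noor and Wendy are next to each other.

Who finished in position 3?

Ines

With clues 1–2, Wade is ruled out for place 3.
With clues 1–3, Noor, Quinn, and Wendy are ruled out for place 3.
So place 3 is Ines.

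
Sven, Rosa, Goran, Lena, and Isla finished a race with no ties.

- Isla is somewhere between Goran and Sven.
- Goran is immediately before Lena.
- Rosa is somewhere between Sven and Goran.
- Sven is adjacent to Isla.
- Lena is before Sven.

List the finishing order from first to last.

Goran, Lena, Rosa, Isla, Sven

From clue 1: Isla is in {2,3,4}.
From clues 1–3: Sven is in {1,5}.
From clues 1–4: Rosa → place 3.
From clues 1–5: Goran → place 1, Lena → place 2, Isla → place 4, Sven → place 5.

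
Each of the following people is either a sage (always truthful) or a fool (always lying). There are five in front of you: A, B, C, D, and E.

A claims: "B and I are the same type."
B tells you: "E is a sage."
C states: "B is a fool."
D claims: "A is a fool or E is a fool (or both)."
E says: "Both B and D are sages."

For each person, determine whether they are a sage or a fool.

A: fool, B: sage, C: fool, D: sage, E: sage

Consider A. Suppose A is a sage.
Then no assignment of the remaining roles makes every statement match its speaker's type — contradiction.
So A is a fool.
With that fixed, D's statement is true, so D is a sage.
Consider B. Suppose B is a fool.
Then A's statement comes out true, contradicting A being a fool.
So B is a sage.
With that fixed, C's statement is false, so C is a fool.
With that fixed, E's statement is true, so E is a sage.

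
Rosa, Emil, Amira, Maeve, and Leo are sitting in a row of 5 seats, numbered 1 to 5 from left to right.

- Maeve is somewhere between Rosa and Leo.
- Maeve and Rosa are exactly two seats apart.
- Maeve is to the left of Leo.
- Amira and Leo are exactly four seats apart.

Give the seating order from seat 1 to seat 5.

Amira, Rosa, Emil, Maeve, Leo

From clue 1: Maeve is in {2,3,4}.
From clues 1–3: Rosa is in {1,2}.
From clues 1–4: Amira → seat 1, Rosa → seat 2, Emil → seat 3, Maeve → seat 4, Leo → seat 5.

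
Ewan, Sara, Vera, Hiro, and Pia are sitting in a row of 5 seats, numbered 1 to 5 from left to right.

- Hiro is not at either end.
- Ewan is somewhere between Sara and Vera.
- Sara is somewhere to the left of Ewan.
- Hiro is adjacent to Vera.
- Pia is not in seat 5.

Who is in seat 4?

With clues 1–3, Sara is ruled out for seat 4.
With clues 1–4, Ewan and Pia are ruled out for seat 4.
With clues 1–5, Vera is ruled out for seat 4.
So seat 4 is Hiro.

Hiro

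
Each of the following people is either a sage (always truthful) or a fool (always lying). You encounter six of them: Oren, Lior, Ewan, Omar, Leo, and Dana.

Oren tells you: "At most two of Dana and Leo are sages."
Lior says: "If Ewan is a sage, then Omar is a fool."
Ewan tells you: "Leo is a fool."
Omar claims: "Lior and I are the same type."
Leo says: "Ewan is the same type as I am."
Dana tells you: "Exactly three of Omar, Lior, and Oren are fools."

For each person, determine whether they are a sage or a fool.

Regardless of anyone's role, Oren's statement is true, so Oren is a sage.
With that fixed, Dana's statement is false, so Dana is a fool.
Consider Lior. Suppose Lior is a fool.
Then whichever role Omar has, Omar's statement has the wrong truth value — contradiction.
So Lior is a sage.
Consider Ewan. Suppose Ewan is a fool.
Then whichever role Leo has, Leo's statement has the wrong truth value — contradiction.
So Ewan is a sage.
Consider Omar. Suppose Omar is a sage.
Then Lior's statement comes out false, contradicting Lior being a sage.
So Omar is a fool.
Consider Leo. Suppose Leo is a sage.
Then Ewan's statement comes out false, contradicting Ewan being a sage.
So Leo is a fool.

Oren: sage, Lior: sage, Ewan: sage, Omar: fool, Leo: fool, Dana: fool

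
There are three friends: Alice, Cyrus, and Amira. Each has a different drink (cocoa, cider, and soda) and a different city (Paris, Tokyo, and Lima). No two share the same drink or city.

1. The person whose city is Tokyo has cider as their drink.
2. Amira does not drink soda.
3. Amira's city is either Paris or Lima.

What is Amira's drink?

With clues 1–2, soda is impossible for Amira's drink.
With clues 1–3, cider is impossible for Amira's drink.
That leaves cocoa.

cocoa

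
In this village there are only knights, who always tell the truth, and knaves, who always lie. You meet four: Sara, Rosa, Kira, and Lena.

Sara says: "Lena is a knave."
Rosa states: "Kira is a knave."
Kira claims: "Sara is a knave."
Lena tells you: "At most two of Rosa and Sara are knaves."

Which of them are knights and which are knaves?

Sara: knave, Rosa: knave, Kira: knight, Lena: knight

Regardless of anyone's role, Lena's statement is true, so Lena is a knight.
With that fixed, Sara's statement is false, so Sara is a knave.
With that fixed, Kira's statement is true, so Kira is a knight.
With that fixed, Rosa's statement is false, so Rosa is a knave.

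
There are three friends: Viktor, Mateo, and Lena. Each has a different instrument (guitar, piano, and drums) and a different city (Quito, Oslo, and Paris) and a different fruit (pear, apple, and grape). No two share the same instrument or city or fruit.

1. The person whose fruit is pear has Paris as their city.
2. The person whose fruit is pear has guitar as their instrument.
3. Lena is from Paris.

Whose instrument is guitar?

With clues 1–3, Mateo and Viktor are impossible for the one with instrument guitar.
That leaves Lena.

Lena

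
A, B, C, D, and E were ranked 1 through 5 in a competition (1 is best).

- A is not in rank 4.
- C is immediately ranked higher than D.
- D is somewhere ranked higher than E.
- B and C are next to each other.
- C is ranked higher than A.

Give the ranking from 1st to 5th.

B, C, D, E, A

From clue 1: A is in {1,2,3,5}.
From clues 1–3: C is in {1,2,3}.
From clues 1–4: A is in {1,5}.
From clues 1–5: B → rank 1, C → rank 2, D → rank 3, E → rank 4, A → rank 5.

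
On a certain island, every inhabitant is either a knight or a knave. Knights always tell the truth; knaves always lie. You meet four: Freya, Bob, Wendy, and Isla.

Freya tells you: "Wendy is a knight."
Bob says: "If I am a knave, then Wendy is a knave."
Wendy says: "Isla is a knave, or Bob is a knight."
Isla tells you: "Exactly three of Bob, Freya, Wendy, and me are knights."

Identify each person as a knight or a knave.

Freya: knight, Bob: knave, Wendy: knight, Isla: knave

Consider Freya. Suppose Freya is a knave.
Then no assignment of the remaining roles makes every statement match its speaker's type — contradiction.
So Freya is a knight.
Consider Bob. Suppose Bob is a knight.
Then no assignment of the remaining roles makes every statement match its speaker's type — contradiction.
So Bob is a knave.
Consider Wendy. Suppose Wendy is a knave.
Then Freya's statement comes out false, contradicting Freya being a knight.
So Wendy is a knight.
Consider Isla. Suppose Isla is a knight.
Then Wendy's statement comes out false, contradicting Wendy being a knight.
So Isla is a knave.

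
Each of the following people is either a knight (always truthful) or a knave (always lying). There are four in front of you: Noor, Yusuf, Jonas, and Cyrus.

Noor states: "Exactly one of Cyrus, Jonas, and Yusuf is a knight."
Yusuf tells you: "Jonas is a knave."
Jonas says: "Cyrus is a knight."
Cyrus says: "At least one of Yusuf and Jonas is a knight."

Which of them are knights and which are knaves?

Consider Noor. Suppose Noor is a knight.
Then no assignment of the remaining roles makes every statement match its speaker's type — contradiction.
So Noor is a knave.
Consider Yusuf. Suppose Yusuf is a knight.
Then no assignment of the remaining roles makes every statement match its speaker's type — contradiction.
So Yusuf is a knave.
Consider Jonas. Suppose Jonas is a knave.
Then Yusuf's statement comes out true, contradicting Yusuf being a knave.
So Jonas is a knight.
With that fixed, Cyrus's statement is true, so Cyrus is a knight.

Noor: knave, Yusuf: knave, Jonas: knight, Cyrus: knight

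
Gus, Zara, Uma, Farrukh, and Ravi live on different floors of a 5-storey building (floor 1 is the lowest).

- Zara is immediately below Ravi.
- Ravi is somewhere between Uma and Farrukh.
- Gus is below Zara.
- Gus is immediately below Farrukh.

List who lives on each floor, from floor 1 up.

From clue 1: Zara is in {1,2,3,4}.
From clues 1–2: Zara is in {2,3}.
From clues 1–3: Zara → floor 3, Ravi → floor 4.
From clues 1–4: Gus → floor 1, Farrukh → floor 2, Uma → floor 5.

Gus, Farrukh, Zara, Ravi, Uma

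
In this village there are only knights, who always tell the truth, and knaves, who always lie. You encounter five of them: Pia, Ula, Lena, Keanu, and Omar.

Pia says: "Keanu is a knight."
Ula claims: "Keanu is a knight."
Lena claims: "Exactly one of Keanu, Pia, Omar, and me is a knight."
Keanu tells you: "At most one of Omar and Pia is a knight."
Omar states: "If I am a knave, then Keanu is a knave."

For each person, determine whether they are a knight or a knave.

Pia: knight, Ula: knight, Lena: knave, Keanu: knight, Omar: knave

Consider Pia. Suppose Pia is a knave.
Then no assignment of the remaining roles makes every statement match its speaker's type — contradiction.
So Pia is a knight.
Consider Ula. Suppose Ula is a knave.
Then no assignment of the remaining roles makes every statement match its speaker's type — contradiction.
So Ula is a knight.
Consider Lena. Suppose Lena is a knight.
Then Lena's own statement would have to be true, but it can't be — contradiction.
So Lena is a knave.
Consider Keanu. Suppose Keanu is a knave.
Then Pia's statement comes out false, contradicting Pia being a knight.
So Keanu is a knight.
Consider Omar. Suppose Omar is a knight.
Then Keanu's statement comes out false, contradicting Keanu being a knight.
So Omar is a knave.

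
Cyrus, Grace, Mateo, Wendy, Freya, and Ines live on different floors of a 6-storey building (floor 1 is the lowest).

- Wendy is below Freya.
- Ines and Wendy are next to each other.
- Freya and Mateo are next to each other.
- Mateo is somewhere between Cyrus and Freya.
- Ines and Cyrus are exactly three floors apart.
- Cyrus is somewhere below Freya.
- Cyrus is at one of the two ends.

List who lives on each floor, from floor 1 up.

From clue 1: Wendy is in {1,2,3,4,5}.
From clues 1–2: Freya is in {3,4,5,6}.
From clues 1–3: Mateo is in {3,4,5,6}.
From clues 1–4: Mateo is in {4,5}.
From clues 1–6: Mateo → floor 5, Freya → floor 6.
From clues 1–7: Cyrus → floor 1, Grace → floor 2, Wendy → floor 3, Ines → floor 4.

Cyrus, Grace, Wendy, Ines, Mateo, Freya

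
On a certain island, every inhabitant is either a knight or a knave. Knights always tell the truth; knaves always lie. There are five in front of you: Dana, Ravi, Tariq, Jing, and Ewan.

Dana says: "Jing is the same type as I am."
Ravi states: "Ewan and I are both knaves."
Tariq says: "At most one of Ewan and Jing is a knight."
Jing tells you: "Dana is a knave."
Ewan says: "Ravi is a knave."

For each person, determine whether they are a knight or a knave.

Dana: knave, Ravi: knave, Tariq: knave, Jing: knight, Ewan: knight

Consider Dana. Suppose Dana is a knight.
Then no assignment of the remaining roles makes every statement match its speaker's type — contradiction.
So Dana is a knave.
With that fixed, Jing's statement is true, so Jing is a knight.
Consider Ravi. Suppose Ravi is a knight.
Then Ravi's own statement would have to be true, but it can't be — contradiction.
So Ravi is a knave.
With that fixed, Ewan's statement is true, so Ewan is a knight.
With that fixed, Tariq's statement is false, so Tariq is a knave.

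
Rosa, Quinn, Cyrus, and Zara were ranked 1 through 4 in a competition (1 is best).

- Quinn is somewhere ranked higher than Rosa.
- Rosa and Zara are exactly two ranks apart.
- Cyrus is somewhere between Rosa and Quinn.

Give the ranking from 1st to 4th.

Quinn, Zara, Cyrus, Rosa

From clue 1: Rosa is in {2,3,4}.
From clues 1–3: Quinn → rank 1, Zara → rank 2, Cyrus → rank 3, Rosa → rank 4.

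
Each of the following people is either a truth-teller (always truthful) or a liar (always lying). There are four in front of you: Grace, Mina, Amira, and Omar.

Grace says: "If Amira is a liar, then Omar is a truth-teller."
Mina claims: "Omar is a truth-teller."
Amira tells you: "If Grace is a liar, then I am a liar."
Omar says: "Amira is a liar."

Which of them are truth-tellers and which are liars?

Grace: truth-teller, Mina: liar, Amira: truth-teller, Omar: liar

Consider Grace. Suppose Grace is a liar.
Then whichever role Amira has, Amira's statement has the wrong truth value — contradiction.
So Grace is a truth-teller.
With that fixed, Amira's statement is true, so Amira is a truth-teller.
With that fixed, Omar's statement is false, so Omar is a liar.
With that fixed, Mina's statement is false, so Mina is a liar.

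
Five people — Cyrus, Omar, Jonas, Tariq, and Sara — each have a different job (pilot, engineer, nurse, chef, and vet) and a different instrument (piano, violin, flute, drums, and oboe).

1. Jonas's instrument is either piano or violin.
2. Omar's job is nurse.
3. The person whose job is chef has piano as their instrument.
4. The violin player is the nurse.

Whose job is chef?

With clues 1–2, Omar is impossible for the one with job chef.
With clues 1–4, Cyrus, Sara, and Tariq are impossible for the one with job chef.
That leaves Jonas.

Jonas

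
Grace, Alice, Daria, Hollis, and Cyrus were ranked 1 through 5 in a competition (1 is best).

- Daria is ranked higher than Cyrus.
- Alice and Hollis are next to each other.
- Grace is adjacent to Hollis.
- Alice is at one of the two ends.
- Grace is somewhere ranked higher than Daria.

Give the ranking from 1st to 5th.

From clue 1: Daria is in {1,2,3,4}.
From clues 1–3: Daria is in {1,4}.
From clues 1–4: Grace → rank 3.
From clues 1–5: Alice → rank 1, Hollis → rank 2, Daria → rank 4, Cyrus → rank 5.

Alice, Hollis, Grace, Daria, Cyrus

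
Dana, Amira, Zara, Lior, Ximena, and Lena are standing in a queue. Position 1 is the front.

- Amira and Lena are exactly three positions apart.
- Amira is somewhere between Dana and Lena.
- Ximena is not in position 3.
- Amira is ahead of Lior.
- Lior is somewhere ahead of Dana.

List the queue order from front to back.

From clues 1–2: Dana is in {1,2,5,6}.
From clues 1–4: Amira is in {2,3,4}.
From clues 1–5: Lena → position 1, Ximena → position 2, Zara → position 3, Amira → position 4, Lior → position 5, Dana → position 6.

Lena, Ximena, Zara, Amira, Lior, Dana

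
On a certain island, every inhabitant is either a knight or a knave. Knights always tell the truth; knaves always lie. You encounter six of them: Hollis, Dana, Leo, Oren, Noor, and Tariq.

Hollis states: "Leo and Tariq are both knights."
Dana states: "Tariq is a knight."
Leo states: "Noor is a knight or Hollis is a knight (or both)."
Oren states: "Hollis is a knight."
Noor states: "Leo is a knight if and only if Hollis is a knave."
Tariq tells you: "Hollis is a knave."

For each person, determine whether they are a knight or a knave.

Hollis: knave, Dana: knight, Leo: knave, Oren: knave, Noor: knave, Tariq: knight

Consider Hollis. Suppose Hollis is a knight.
Then no assignment of the remaining roles makes every statement match its speaker's type — contradiction.
So Hollis is a knave.
With that fixed, Oren's statement is false, so Oren is a knave.
With that fixed, Tariq's statement is true, so Tariq is a knight.
With that fixed, Dana's statement is true, so Dana is a knight.
Consider Leo. Suppose Leo is a knight.
Then Hollis's statement comes out true, contradicting Hollis being a knave.
So Leo is a knave.
With that fixed, Noor's statement is false, so Noor is a knave.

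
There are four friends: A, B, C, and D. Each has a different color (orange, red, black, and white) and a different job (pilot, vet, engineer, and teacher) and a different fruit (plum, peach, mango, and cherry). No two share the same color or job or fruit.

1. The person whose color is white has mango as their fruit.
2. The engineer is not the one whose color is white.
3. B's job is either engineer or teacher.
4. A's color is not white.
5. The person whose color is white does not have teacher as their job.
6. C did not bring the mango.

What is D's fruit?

With clues 1–6, cherry, peach, and plum are impossible for D's fruit.
That leaves mango.

mango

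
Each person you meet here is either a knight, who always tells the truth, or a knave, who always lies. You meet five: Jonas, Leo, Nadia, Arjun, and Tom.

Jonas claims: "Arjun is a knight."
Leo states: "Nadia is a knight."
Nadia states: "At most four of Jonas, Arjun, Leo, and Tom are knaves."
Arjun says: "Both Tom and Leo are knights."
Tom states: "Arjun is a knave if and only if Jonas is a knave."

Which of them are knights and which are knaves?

Jonas: knight, Leo: knight, Nadia: knight, Arjun: knight, Tom: knight

Regardless of anyone's role, Nadia's statement is true, so Nadia is a knight.
With that fixed, Leo's statement is true, so Leo is a knight.
Consider Jonas. Suppose Jonas is a knave.
Then no assignment of the remaining roles makes every statement match its speaker's type — contradiction.
So Jonas is a knight.
Consider Arjun. Suppose Arjun is a knave.
Then Jonas's statement comes out false, contradicting Jonas being a knight.
So Arjun is a knight.
With that fixed, Tom's statement is true, so Tom is a knight.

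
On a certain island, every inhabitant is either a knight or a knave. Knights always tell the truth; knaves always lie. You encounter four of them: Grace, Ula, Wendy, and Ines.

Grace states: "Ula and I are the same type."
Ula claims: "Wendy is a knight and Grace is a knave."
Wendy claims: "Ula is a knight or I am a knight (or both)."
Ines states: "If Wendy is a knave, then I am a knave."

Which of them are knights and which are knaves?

Grace: knave, Ula: knight, Wendy: knight, Ines: knight

Consider Grace. Suppose Grace is a knight.
Then no assignment of the remaining roles makes every statement match its speaker's type — contradiction.
So Grace is a knave.
Consider Ula. Suppose Ula is a knave.
Then Grace's statement comes out true, contradicting Grace being a knave.
So Ula is a knight.
With that fixed, Wendy's statement is true, so Wendy is a knight.
With that fixed, Ines's statement is true, so Ines is a knight.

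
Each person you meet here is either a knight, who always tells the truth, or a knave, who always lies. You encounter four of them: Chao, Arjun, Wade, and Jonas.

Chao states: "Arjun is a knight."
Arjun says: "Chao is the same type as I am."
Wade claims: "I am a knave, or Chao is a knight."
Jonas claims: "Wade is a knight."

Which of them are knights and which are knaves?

Consider Chao. Suppose Chao is a knave.
Then whichever role Arjun has, Arjun's statement has the wrong truth value — contradiction.
So Chao is a knight.
With that fixed, Wade's statement is true, so Wade is a knight.
With that fixed, Jonas's statement is true, so Jonas is a knight.
Consider Arjun. Suppose Arjun is a knave.
Then Chao's statement comes out false, contradicting Chao being a knight.
So Arjun is a knight.

Chao: knight, Arjun: knight, Wade: knight, Jonas: knight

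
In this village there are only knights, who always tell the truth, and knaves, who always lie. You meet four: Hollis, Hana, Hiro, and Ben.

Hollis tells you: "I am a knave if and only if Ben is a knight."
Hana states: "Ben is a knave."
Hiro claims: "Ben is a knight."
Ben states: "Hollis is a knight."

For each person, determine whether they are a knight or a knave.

Consider Hollis. Suppose Hollis is a knight.
Then no assignment of the remaining roles makes every statement match its speaker's type — contradiction.
So Hollis is a knave.
With that fixed, Ben's statement is false, so Ben is a knave.
With that fixed, Hana's statement is true, so Hana is a knight.
With that fixed, Hiro's statement is false, so Hiro is a knave.

Hollis: knave, Hana: knight, Hiro: knave, Ben: knave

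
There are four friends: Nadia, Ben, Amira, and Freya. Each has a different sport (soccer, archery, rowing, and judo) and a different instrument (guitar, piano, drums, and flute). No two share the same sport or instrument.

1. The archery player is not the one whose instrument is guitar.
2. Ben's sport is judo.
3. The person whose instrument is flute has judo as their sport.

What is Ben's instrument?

flute

With clues 1–3, drums, guitar, and piano are impossible for Ben's instrument.
That leaves flute.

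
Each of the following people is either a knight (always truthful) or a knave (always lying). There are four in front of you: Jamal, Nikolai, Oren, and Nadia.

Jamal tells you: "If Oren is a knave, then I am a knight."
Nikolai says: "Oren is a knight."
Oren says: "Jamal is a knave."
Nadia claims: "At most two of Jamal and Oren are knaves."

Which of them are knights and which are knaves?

Jamal: knight, Nikolai: knave, Oren: knave, Nadia: knight

Regardless of anyone's role, Nadia's statement is true, so Nadia is a knight.
Consider Jamal. Suppose Jamal is a knave.
Then no assignment of the remaining roles makes every statement match its speaker's type — contradiction.
So Jamal is a knight.
With that fixed, Oren's statement is false, so Oren is a knave.
With that fixed, Nikolai's statement is false, so Nikolai is a knave.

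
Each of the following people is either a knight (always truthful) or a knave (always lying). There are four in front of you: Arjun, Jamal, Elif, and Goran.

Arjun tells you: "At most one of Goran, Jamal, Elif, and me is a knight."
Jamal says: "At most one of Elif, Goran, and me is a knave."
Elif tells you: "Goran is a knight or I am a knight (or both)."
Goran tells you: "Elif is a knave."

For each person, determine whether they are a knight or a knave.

Consider Arjun. Suppose Arjun is a knight.
Then no assignment of the remaining roles makes every statement match its speaker's type — contradiction.
So Arjun is a knave.
Consider Jamal. Suppose Jamal is a knave.
Then no assignment of the remaining roles makes every statement match its speaker's type — contradiction.
So Jamal is a knight.
Consider Elif. Suppose Elif is a knave.
Then no assignment of the remaining roles makes every statement match its speaker's type — contradiction.
So Elif is a knight.
With that fixed, Goran's statement is false, so Goran is a knave.

Arjun: knave, Jamal: knight, Elif: knight, Goran: knave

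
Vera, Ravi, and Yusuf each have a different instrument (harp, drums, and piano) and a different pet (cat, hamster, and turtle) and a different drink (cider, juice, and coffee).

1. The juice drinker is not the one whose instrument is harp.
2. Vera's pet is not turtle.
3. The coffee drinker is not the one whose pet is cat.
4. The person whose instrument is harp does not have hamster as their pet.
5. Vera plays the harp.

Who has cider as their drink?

Vera

With clues 1–5, Ravi and Yusuf are impossible for the one with drink cider.
That leaves Vera.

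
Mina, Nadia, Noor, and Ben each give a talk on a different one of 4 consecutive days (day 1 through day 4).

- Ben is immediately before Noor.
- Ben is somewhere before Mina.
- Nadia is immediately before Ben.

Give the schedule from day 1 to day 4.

From clue 1: Noor is in {2,3,4}.
From clues 1–2: Mina is in {3,4}.
From clues 1–3: Nadia → day 1, Ben → day 2, Noor → day 3, Mina → day 4.

Nadia, Ben, Noor, Mina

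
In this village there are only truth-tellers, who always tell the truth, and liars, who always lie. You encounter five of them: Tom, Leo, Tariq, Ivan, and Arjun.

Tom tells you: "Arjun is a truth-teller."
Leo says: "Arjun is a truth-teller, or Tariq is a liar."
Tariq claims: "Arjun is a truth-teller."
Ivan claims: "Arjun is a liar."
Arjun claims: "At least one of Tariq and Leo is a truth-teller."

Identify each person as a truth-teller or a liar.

Consider Tom. Suppose Tom is a liar.
Then no assignment of the remaining roles makes every statement match its speaker's type — contradiction.
So Tom is a truth-teller.
Consider Leo. Suppose Leo is a liar.
Then no assignment of the remaining roles makes every statement match its speaker's type — contradiction.
So Leo is a truth-teller.
With that fixed, Arjun's statement is true, so Arjun is a truth-teller.
With that fixed, Tariq's statement is true, so Tariq is a truth-teller.
With that fixed, Ivan's statement is false, so Ivan is a liar.

Tom: truth-teller, Leo: truth-teller, Tariq: truth-teller, Ivan: liar, Arjun: truth-teller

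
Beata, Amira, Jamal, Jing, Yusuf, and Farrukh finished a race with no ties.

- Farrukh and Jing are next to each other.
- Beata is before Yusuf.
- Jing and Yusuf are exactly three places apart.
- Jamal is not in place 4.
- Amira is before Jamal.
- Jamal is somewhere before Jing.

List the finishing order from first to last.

From clues 1–2: Beata is in {1,2,3,4,5}.
From clues 1–5: Jamal is in {2,5,6}.
From clues 1–6: Amira → place 1, Jamal → place 2, Jing → place 3, Farrukh → place 4, Beata → place 5, Yusuf → place 6.

Amira, Jamal, Jing, Farrukh, Beata, Yusuf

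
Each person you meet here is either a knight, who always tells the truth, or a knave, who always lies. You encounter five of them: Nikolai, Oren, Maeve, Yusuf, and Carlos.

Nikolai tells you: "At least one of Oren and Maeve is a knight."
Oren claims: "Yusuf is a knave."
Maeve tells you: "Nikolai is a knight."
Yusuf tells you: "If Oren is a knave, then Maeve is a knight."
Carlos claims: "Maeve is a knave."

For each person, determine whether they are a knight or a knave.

Nikolai: knight, Oren: knave, Maeve: knight, Yusuf: knight, Carlos: knave

Consider Nikolai. Suppose Nikolai is a knave.
Then no assignment of the remaining roles makes every statement match its speaker's type — contradiction.
So Nikolai is a knight.
With that fixed, Maeve's statement is true, so Maeve is a knight.
With that fixed, Yusuf's statement is true, so Yusuf is a knight.
With that fixed, Carlos's statement is false, so Carlos is a knave.
With that fixed, Oren's statement is false, so Oren is a knave.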